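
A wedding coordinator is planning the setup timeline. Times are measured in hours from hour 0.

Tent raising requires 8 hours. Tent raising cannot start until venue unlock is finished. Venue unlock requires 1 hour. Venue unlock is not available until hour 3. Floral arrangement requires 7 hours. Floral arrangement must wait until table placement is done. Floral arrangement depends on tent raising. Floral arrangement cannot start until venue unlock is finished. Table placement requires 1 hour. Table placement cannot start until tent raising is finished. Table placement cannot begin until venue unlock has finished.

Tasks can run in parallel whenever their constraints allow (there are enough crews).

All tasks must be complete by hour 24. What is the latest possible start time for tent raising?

Nothing follows floral arrangement; the deadline of hour 24 is its only limit. It must start by 24 − 7 = hour 17.
Table placement must finish before floral arrangement (must start by hour 17). With a 1-hour duration, table placement must start by 17 − 1 = hour 16.
Tent raising feeds table placement (must start by hour 16); floral arrangement (must start by hour 17). Taking the minimum, tent raising must finish by hour 16 and start by 16 − 8 = hour 8.

8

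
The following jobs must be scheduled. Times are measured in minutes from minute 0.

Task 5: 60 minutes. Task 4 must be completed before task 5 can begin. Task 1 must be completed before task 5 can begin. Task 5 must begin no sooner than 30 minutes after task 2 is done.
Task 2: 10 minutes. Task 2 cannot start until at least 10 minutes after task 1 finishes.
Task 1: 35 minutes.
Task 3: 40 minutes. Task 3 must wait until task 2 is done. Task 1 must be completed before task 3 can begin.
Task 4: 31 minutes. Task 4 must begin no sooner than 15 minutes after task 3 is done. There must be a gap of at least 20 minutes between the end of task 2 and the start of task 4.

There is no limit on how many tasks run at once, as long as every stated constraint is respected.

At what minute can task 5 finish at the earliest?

Nothing blocks task 1, so it runs from minute 0 to minute 35.
After task 1 (finishes minute 35, plus 10-minute gap → minute 45), task 2 can start at minute 45 and finishes at minute 55.
Task 3 has to wait for task 2 (finishes minute 55); task 1 (finishes minute 35). The latest of these is minute 55, so task 3 runs minute 55 to 55 + 40 = minute 95.
Task 4 cannot start until task 3 (finishes minute 95, plus 15-minute gap → minute 110); task 2 (finishes minute 55, plus 20-minute gap → minute 75). The controlling bound is minute 110, so task 4 finishes at 110 + 31 = minute 141.
Task 5 has to wait for task 4 (finishes minute 141); task 1 (finishes minute 35); task 2 (finishes minute 55, plus 30-minute gap → minute 85). The latest of these is minute 141, so task 5 runs minute 141 to 141 + 60 = minute 201.

201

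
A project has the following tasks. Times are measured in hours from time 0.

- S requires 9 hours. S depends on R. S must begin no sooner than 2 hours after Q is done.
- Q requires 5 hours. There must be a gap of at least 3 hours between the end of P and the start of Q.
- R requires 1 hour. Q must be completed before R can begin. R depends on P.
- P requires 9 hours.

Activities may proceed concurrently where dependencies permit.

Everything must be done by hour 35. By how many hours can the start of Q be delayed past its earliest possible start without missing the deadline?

7

P has no prerequisites, so it starts at hour 0 and finishes at hour 9.
Q cannot begin until P (finishes hour 9, plus 3-hour gap → hour 12). It runs from hour 12 to 12 + 5 = hour 17.

Working backward from the deadline:
S must finish by hour 35; it takes 9 hours, so it must start by 35 − 9 = hour 26.
R feeds into S (must start by hour 26); so R must finish by hour 26 and therefore start by hour 25.
Q has several dependents: R (must start by hour 25); S (must start by hour 26, minus 2-hour gap → hour 24). The earliest of those limits is hour 24, so Q must start by 24 − 5 = hour 19.
So Q can start as early as hour 12 and as late as hour 19, giving 19 − 12 = 7 hours of slack.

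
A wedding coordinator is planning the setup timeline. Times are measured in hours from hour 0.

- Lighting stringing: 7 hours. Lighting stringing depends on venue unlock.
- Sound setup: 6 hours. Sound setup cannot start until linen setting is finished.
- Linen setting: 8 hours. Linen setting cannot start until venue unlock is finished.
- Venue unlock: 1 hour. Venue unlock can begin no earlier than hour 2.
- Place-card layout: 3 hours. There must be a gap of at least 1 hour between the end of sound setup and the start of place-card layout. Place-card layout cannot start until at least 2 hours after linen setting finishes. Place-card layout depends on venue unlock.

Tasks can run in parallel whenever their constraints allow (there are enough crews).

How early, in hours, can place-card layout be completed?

21

Venue unlock cannot begin until its own release at hour 2. It runs from hour 2 to 2 + 1 = hour 3.
After venue unlock (finishes hour 3), linen setting can start at hour 3 and finishes at hour 11.
After linen setting (finishes hour 11), sound setup can start at hour 11 and finishes at hour 17.
For place-card layout: sound setup (finishes hour 17, plus 1-hour gap → hour 18); linen setting (finishes hour 11, plus 2-hour gap → hour 13); venue unlock (finishes hour 3). Taking the maximum gives a start of hour 18, and it finishes at 18 + 3 = hour 21.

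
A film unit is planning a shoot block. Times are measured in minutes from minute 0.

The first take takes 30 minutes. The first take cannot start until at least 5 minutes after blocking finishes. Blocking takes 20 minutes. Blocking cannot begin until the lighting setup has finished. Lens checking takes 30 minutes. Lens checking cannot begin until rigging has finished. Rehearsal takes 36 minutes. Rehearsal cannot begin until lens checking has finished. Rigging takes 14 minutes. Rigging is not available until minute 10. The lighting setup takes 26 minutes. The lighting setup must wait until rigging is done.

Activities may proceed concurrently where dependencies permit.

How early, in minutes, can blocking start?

Rigging cannot begin until its own release at minute 10. It runs from minute 10 to 10 + 14 = minute 24.
After rigging (finishes minute 24), the lighting setup can start at minute 24 and finishes at minute 50.
Blocking waits on the lighting setup (finishes minute 50), so the earliest it can start is minute 50.

50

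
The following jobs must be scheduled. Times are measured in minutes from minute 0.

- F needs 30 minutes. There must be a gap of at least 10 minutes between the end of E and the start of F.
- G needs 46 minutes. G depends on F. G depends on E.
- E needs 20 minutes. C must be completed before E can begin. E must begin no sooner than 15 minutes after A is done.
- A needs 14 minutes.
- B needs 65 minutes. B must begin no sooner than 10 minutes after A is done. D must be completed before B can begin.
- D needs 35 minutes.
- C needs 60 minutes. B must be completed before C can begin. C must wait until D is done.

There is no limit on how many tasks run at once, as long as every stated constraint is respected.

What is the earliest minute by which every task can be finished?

D has no prerequisites, so it starts at minute 0 and finishes at minute 35.
Nothing blocks A, so it runs from minute 0 to minute 14.
B needs all of A (finishes minute 14, plus 10-minute gap → minute 24); D (finishes minute 35). That puts its earliest start at minute 35; it finishes at 35 + 65 = minute 100.
C needs all of B (finishes minute 100); D (finishes minute 35). That puts its earliest start at minute 100; it finishes at 100 + 60 = minute 160.
For E: C (finishes minute 160); A (finishes minute 14, plus 15-minute gap → minute 29). Taking the maximum gives a start of minute 160, and it finishes at 160 + 20 = minute 180.
F waits on E (finishes minute 180, plus 10-minute gap → minute 190), so it starts at minute 190 and finishes at 190 + 30 = minute 220.
G cannot start until F (finishes minute 220); E (finishes minute 180). The controlling bound is minute 220, so G finishes at 220 + 46 = minute 266.
All tasks are finished once the last one completes. Finish times: A at 14, B at 100, C at 160, D at 35, E at 180, F at 220, G at 266. The latest is minute 266.

266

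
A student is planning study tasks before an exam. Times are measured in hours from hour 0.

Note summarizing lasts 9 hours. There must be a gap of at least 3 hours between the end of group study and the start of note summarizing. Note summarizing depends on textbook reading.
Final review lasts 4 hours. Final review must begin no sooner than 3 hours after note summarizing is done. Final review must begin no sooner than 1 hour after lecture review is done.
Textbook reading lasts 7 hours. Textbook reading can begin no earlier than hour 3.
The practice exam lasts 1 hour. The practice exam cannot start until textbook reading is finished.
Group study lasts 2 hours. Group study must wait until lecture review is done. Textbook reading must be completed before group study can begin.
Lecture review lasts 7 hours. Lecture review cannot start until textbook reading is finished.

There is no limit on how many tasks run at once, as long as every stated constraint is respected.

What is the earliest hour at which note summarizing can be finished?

31

After its own release at hour 3, textbook reading can start at hour 3 and finishes at hour 10.
Lecture review cannot begin until textbook reading (finishes hour 10). It runs from hour 10 to 10 + 7 = hour 17.
Group study cannot start until lecture review (finishes hour 17); textbook reading (finishes hour 10). The controlling bound is hour 17, so group study finishes at 17 + 2 = hour 19.
For note summarizing: group study (finishes hour 19, plus 3-hour gap → hour 22); textbook reading (finishes hour 10). Taking the maximum gives a start of hour 22, and it finishes at 22 + 9 = hour 31.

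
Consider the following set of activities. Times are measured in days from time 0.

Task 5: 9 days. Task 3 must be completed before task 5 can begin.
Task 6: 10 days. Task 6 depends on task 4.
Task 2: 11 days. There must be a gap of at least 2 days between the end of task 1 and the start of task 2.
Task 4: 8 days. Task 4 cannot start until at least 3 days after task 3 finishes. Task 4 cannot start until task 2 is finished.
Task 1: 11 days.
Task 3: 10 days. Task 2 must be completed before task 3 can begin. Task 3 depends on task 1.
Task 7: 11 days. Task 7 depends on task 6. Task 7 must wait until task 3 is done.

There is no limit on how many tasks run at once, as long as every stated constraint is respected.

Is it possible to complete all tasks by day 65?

Nothing blocks task 1, so it runs from day 0 to day 11.
Task 2 waits on task 1 (finishes day 11, plus 2-day gap → day 13), so it starts at day 13 and finishes at 13 + 11 = day 24.
Task 3 needs all of task 2 (finishes day 24); task 1 (finishes day 11). That puts its earliest start at day 24; it finishes at 24 + 10 = day 34.
Task 5 waits on task 3 (finishes day 34), so it starts at day 34 and finishes at 34 + 9 = day 43.
Task 4 cannot start until task 3 (finishes day 34, plus 3-day gap → day 37); task 2 (finishes day 24). The controlling bound is day 37, so task 4 finishes at 37 + 8 = day 45.
Task 6 waits on task 4 (finishes day 45), so it starts at day 45 and finishes at 45 + 10 = day 55.
Task 7 needs all of task 6 (finishes day 55); task 3 (finishes day 34). That puts its earliest start at day 55; it finishes at 55 + 11 = day 66.
The earliest everything can be done is day 66, which is after the deadline of 65, so it is not possible.

No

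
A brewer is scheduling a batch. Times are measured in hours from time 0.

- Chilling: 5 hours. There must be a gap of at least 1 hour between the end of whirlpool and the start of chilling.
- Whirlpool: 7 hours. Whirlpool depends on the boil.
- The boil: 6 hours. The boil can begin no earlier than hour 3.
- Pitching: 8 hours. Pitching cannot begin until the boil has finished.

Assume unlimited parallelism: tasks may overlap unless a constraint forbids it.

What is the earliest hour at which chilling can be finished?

22

After its own release at hour 3, the boil can start at hour 3 and finishes at hour 9.
After the boil (finishes hour 9), whirlpool can start at hour 9 and finishes at hour 16.
After whirlpool (finishes hour 16, plus 1-hour gap → hour 17), chilling can start at hour 17 and finishes at hour 22.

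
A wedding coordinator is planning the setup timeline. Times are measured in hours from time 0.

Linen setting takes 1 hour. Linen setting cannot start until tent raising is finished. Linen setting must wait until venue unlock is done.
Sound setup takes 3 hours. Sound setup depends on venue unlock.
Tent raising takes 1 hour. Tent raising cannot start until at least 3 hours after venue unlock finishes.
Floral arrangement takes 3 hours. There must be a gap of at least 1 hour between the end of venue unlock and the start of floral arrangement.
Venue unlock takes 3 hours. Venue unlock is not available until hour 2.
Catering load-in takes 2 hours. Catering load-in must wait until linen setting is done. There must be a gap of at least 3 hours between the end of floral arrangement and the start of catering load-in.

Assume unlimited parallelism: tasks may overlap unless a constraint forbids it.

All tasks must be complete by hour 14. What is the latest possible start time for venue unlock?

2

To finish by hour 14, catering load-in (duration 2) must start no later than hour 12.
Since catering load-in (must start by hour 12) depends on it, linen setting must finish by hour 12. Backing off its 1-hour duration gives a latest start of hour 11.
Since linen setting (must start by hour 11) depends on it, tent raising must finish by hour 11. Backing off its 1-hour duration gives a latest start of hour 10.
Since catering load-in (must start by hour 12, minus 3-hour gap → hour 9) depends on it, floral arrangement must finish by hour 9. Backing off its 3-hour duration gives a latest start of hour 6.
Sound setup must finish by hour 14; it takes 3 hours, so it must start by 14 − 3 = hour 11.
Venue unlock feeds tent raising (must start by hour 10, minus 3-hour gap → hour 7); linen setting (must start by hour 11); floral arrangement (must start by hour 6, minus 1-hour gap → hour 5); sound setup (must start by hour 11). Taking the minimum, venue unlock must finish by hour 5 and start by 5 − 3 = hour 2.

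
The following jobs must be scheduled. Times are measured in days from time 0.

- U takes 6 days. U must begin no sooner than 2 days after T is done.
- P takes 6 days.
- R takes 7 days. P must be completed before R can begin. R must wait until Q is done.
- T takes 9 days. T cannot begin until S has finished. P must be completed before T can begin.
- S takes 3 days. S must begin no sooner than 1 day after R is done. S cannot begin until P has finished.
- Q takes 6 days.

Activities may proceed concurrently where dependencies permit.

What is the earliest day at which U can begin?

28

Q has no prerequisites, so it starts at day 0 and finishes at day 6.
P has no prerequisites, so it starts at day 0 and finishes at day 6.
R needs all of P (finishes day 6); Q (finishes day 6). That puts its earliest start at day 6; it finishes at 6 + 7 = day 13.
For S: R (finishes day 13, plus 1-day gap → day 14); P (finishes day 6). Taking the maximum gives a start of day 14, and it finishes at 14 + 3 = day 17.
T cannot start until S (finishes day 17); P (finishes day 6). The controlling bound is day 17, so T finishes at 17 + 9 = day 26.
U waits on T (finishes day 26, plus 2-day gap → day 28), so the earliest it can start is day 28.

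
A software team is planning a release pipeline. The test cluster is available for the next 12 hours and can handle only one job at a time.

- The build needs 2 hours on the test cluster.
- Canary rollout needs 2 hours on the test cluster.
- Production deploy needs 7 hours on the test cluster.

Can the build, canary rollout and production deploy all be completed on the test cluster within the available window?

Yes

Running back to back, the jobs need 2 + 2 + 7 = 11 hours on the test cluster.
Since 11 ≤ 12, they fit within the window.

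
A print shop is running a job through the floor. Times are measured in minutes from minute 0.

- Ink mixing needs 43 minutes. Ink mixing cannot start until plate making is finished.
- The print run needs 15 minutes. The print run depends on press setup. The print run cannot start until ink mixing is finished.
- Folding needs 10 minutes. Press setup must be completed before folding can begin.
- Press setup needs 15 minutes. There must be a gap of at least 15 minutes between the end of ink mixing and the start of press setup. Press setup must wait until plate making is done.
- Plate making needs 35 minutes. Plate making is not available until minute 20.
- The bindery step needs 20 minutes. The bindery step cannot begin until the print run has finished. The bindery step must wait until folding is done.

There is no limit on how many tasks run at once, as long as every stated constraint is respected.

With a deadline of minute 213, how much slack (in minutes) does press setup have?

Plate making cannot begin until its own release at minute 20. It runs from minute 20 to 20 + 35 = minute 55.
Ink mixing waits on plate making (finishes minute 55), so it starts at minute 55 and finishes at 55 + 43 = minute 98.
Press setup cannot start until ink mixing (finishes minute 98, plus 15-minute gap → minute 113); plate making (finishes minute 55). The controlling bound is minute 113, so press setup finishes at 113 + 15 = minute 128.

Working backward from the deadline:
Nothing follows the bindery step; the deadline of minute 213 is its only limit. It must start by 213 − 20 = minute 193.
The print run has to be done before the bindery step (must start by minute 193). That means finishing by minute 193, i.e. starting by 193 − 15 = minute 178.
Folding must finish before the bindery step (must start by minute 193). With a 10-minute duration, folding must start by 193 − 10 = minute 183.
Press setup feeds the print run (must start by minute 178); folding (must start by minute 183). Taking the minimum, press setup must finish by minute 178 and start by 178 − 15 = minute 163.
So press setup can start as early as minute 113 and as late as minute 163, giving 163 − 113 = 50 minutes of slack.

50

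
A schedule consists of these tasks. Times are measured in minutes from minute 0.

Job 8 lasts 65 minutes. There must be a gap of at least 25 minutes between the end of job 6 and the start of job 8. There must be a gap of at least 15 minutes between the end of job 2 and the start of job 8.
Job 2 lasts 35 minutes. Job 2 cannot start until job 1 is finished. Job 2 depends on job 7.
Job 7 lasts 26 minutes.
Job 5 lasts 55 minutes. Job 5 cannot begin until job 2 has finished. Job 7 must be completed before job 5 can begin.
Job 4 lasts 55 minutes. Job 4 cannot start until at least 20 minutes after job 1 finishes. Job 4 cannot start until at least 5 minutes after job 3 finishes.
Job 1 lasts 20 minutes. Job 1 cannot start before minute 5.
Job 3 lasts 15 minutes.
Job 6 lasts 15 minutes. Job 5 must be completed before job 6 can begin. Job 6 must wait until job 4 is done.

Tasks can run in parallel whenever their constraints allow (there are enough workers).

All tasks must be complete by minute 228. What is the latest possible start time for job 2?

To finish by minute 228, job 8 (duration 65) must start no later than minute 163.
Since job 8 (must start by minute 163, minus 25-minute gap → minute 138) depends on it, job 6 must finish by minute 138. Backing off its 15-minute duration gives a latest start of minute 123.
Job 5 must finish before job 6 (must start by minute 123). With a 55-minute duration, job 5 must start by 123 − 55 = minute 68.
Job 2 feeds job 5 (must start by minute 68); job 8 (must start by minute 163, minus 15-minute gap → minute 148). Taking the minimum, job 2 must finish by minute 68 and start by 68 − 35 = minute 33.

33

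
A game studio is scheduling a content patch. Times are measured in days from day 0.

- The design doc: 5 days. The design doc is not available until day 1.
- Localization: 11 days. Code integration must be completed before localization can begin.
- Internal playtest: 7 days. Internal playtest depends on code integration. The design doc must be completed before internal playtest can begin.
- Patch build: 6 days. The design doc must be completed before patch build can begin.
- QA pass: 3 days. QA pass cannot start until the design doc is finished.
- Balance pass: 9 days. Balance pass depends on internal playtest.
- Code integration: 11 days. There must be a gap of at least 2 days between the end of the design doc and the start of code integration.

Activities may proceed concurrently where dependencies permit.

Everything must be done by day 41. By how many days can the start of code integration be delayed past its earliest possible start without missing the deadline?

After its own release at day 1, the design doc can start at day 1 and finishes at day 6.
Code integration cannot begin until the design doc (finishes day 6, plus 2-day gap → day 8). It runs from day 8 to 8 + 11 = day 19.

Working backward from the deadline:
To finish by day 41, balance pass (duration 9) must start no later than day 32.
Internal playtest must finish before balance pass (must start by day 32). With a 7-day duration, internal playtest must start by 32 − 7 = day 25.
Localization has no dependents, so it just needs to finish by day 41. Starting by 41 − 11 = day 30 achieves that.
Code integration has several dependents: internal playtest (must start by day 25); localization (must start by day 30). The earliest of those limits is day 25, so code integration must start by 25 − 11 = day 14.
So code integration can start as early as day 8 and as late as day 14, giving 14 − 8 = 6 days of slack.

6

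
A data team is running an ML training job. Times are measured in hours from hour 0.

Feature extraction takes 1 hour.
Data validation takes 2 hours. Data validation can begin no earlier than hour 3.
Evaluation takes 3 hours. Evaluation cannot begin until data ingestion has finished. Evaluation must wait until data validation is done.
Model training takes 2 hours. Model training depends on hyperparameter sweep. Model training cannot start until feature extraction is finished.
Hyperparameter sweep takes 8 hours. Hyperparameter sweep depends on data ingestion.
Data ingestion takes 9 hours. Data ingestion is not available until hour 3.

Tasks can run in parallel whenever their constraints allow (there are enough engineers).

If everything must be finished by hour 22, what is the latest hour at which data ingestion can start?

Nothing follows model training; the deadline of hour 22 is its only limit. It must start by 22 − 2 = hour 20.
Hyperparameter sweep has to be done before model training (must start by hour 20). That means finishing by hour 20, i.e. starting by 20 − 8 = hour 12.
Evaluation must finish by hour 22; it takes 3 hours, so it must start by 22 − 3 = hour 19.
Data ingestion feeds hyperparameter sweep (must start by hour 12); evaluation (must start by hour 19). Taking the minimum, data ingestion must finish by hour 12 and start by 12 − 9 = hour 3.

3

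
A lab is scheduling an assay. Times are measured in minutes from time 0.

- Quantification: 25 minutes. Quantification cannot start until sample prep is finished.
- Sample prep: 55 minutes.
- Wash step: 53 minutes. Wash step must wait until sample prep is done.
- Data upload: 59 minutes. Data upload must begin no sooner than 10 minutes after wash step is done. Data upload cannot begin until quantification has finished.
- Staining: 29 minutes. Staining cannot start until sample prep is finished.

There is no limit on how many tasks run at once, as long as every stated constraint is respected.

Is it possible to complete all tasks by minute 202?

Sample prep has no prerequisites, so it starts at minute 0 and finishes at minute 55.
After sample prep (finishes minute 55), quantification can start at minute 55 and finishes at minute 80.
After sample prep (finishes minute 55), staining can start at minute 55 and finishes at minute 84.
After sample prep (finishes minute 55), wash step can start at minute 55 and finishes at minute 108.
Data upload needs all of wash step (finishes minute 108, plus 10-minute gap → minute 118); quantification (finishes minute 80). That puts its earliest start at minute 118; it finishes at 118 + 59 = minute 177.
Every task is finished by minute 177, which is no later than the deadline of 202, so the schedule is feasible.

Yes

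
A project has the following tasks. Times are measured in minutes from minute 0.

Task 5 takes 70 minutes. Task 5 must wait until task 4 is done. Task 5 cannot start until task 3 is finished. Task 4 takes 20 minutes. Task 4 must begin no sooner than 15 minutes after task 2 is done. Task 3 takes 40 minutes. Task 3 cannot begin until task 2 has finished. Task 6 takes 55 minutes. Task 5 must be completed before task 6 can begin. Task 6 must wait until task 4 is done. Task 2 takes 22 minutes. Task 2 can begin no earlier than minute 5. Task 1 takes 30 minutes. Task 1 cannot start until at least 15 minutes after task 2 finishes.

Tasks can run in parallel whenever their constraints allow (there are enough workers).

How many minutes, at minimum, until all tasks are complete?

Task 2 cannot begin until its own release at minute 5. It runs from minute 5 to 5 + 22 = minute 27.
Task 4 cannot begin until task 2 (finishes minute 27, plus 15-minute gap → minute 42). It runs from minute 42 to 42 + 20 = minute 62.
Task 3 cannot begin until task 2 (finishes minute 27). It runs from minute 27 to 27 + 40 = minute 67.
For task 5: task 4 (finishes minute 62); task 3 (finishes minute 67). Taking the maximum gives a start of minute 67, and it finishes at 67 + 70 = minute 137.
For task 6: task 5 (finishes minute 137); task 4 (finishes minute 62). Taking the maximum gives a start of minute 137, and it finishes at 137 + 55 = minute 192.
After task 2 (finishes minute 27, plus 15-minute gap → minute 42), task 1 can start at minute 42 and finishes at minute 72.
All tasks are finished once the last one completes. Finish times: Task 1 at 72, Task 2 at 27, Task 3 at 67, Task 4 at 62, Task 5 at 137, Task 6 at 192. The latest is minute 192.

192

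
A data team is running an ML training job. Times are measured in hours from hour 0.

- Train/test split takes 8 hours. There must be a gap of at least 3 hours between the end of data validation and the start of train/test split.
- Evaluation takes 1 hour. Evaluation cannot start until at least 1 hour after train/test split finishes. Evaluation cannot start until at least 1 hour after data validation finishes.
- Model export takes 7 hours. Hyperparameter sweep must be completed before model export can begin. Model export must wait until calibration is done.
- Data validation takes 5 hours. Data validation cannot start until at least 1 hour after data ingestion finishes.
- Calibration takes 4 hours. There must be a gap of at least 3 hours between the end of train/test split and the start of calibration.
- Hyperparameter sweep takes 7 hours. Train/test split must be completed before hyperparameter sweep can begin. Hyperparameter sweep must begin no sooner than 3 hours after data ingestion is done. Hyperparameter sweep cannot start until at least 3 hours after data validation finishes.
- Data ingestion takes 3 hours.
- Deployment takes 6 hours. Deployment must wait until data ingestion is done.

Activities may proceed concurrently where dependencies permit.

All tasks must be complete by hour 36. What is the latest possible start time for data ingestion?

Model export must finish by hour 36; it takes 7 hours, so it must start by 36 − 7 = hour 29.
Hyperparameter sweep must finish before model export (must start by hour 29). With a 7-hour duration, hyperparameter sweep must start by 29 − 7 = hour 22.
Evaluation has no dependents, so it just needs to finish by hour 36. Starting by 36 − 1 = hour 35 achieves that.
Since model export (must start by hour 29) depends on it, calibration must finish by hour 29. Backing off its 4-hour duration gives a latest start of hour 25.
Train/test split feeds hyperparameter sweep (must start by hour 22); evaluation (must start by hour 35, minus 1-hour gap → hour 34); calibration (must start by hour 25, minus 3-hour gap → hour 22). Taking the minimum, train/test split must finish by hour 22 and start by 22 − 8 = hour 14.
Data validation must finish in time for train/test split (must start by hour 14, minus 3-hour gap → hour 11); hyperparameter sweep (must start by hour 22, minus 3-hour gap → hour 19); evaluation (must start by hour 35, minus 1-hour gap → hour 34). The tightest is hour 11, so data validation must start by 11 − 5 = hour 6.
Deployment has no dependents, so it just needs to finish by hour 36. Starting by 36 − 6 = hour 30 achieves that.
Data ingestion has several dependents: data validation (must start by hour 6, minus 1-hour gap → hour 5); hyperparameter sweep (must start by hour 22, minus 3-hour gap → hour 19); deployment (must start by hour 30). The earliest of those limits is hour 5, so data ingestion must start by 5 − 3 = hour 2.

2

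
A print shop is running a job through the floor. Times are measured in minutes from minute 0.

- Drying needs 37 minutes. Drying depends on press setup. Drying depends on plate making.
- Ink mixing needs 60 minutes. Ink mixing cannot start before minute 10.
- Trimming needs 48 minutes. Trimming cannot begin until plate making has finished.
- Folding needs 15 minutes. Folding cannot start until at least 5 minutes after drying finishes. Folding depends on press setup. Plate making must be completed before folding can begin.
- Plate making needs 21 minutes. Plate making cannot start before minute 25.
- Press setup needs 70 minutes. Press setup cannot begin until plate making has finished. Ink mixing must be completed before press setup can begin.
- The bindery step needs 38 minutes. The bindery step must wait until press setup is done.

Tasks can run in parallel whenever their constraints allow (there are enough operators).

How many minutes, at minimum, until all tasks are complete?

Ink mixing waits on its own release at minute 10, so it starts at minute 10 and finishes at 10 + 60 = minute 70.
After its own release at minute 25, plate making can start at minute 25 and finishes at minute 46.
Trimming cannot begin until plate making (finishes minute 46). It runs from minute 46 to 46 + 48 = minute 94.
Press setup has to wait for plate making (finishes minute 46); ink mixing (finishes minute 70). The latest of these is minute 70, so press setup runs minute 70 to 70 + 70 = minute 140.
The bindery step cannot begin until press setup (finishes minute 140). It runs from minute 140 to 140 + 38 = minute 178.
Drying cannot start until press setup (finishes minute 140); plate making (finishes minute 46). The controlling bound is minute 140, so drying finishes at 140 + 37 = minute 177.
Folding needs all of drying (finishes minute 177, plus 5-minute gap → minute 182); press setup (finishes minute 140); plate making (finishes minute 46). That puts its earliest start at minute 182; it finishes at 182 + 15 = minute 197.
All tasks are finished once the last one completes. Finish times: Plate making at 46, Ink mixing at 70, Press setup at 140, Drying at 177, Trimming at 94, Folding at 197, The bindery step at 178. The latest is minute 197.

197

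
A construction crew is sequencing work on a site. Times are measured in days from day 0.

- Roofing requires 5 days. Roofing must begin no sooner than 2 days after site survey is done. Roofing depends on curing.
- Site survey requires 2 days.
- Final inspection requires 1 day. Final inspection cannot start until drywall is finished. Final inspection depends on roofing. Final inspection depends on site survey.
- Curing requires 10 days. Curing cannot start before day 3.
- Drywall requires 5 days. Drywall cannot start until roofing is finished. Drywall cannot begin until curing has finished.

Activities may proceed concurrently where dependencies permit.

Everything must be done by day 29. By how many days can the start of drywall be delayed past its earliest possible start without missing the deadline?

5

After its own release at day 3, curing can start at day 3 and finishes at day 13.
Site survey has no prerequisites, so it starts at day 0 and finishes at day 2.
Roofing has to wait for site survey (finishes day 2, plus 2-day gap → day 4); curing (finishes day 13). The latest of these is day 13, so roofing runs day 13 to 13 + 5 = day 18.
For drywall: roofing (finishes day 18); curing (finishes day 13). Taking the maximum gives a start of day 18, and it finishes at 18 + 5 = day 23.

Working backward from the deadline:
Nothing follows final inspection; the deadline of day 29 is its only limit. It must start by 29 − 1 = day 28.
Drywall must finish before final inspection (must start by day 28). With a 5-day duration, drywall must start by 28 − 5 = day 23.
So drywall can start as early as day 18 and as late as day 23, giving 23 − 18 = 5 days of slack.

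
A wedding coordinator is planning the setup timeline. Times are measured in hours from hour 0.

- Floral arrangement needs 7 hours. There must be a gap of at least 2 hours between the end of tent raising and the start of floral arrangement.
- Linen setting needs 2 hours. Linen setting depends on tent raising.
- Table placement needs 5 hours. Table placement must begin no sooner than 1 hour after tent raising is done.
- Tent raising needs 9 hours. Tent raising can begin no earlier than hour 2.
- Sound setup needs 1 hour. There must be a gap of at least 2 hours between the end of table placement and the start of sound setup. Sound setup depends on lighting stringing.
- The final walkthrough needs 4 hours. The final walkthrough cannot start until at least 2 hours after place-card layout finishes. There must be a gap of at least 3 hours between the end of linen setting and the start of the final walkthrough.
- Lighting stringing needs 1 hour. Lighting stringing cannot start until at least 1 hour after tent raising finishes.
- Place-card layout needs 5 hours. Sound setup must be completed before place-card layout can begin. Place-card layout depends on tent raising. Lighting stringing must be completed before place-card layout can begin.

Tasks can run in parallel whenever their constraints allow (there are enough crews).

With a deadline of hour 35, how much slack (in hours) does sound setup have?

Tent raising cannot begin until its own release at hour 2. It runs from hour 2 to 2 + 9 = hour 11.
Lighting stringing waits on tent raising (finishes hour 11, plus 1-hour gap → hour 12), so it starts at hour 12 and finishes at 12 + 1 = hour 13.
After tent raising (finishes hour 11, plus 1-hour gap → hour 12), table placement can start at hour 12 and finishes at hour 17.
For sound setup: table placement (finishes hour 17, plus 2-hour gap → hour 19); lighting stringing (finishes hour 13). Taking the maximum gives a start of hour 19, and it finishes at 19 + 1 = hour 20.

Working backward from the deadline:
The final walkthrough has no dependents, so it just needs to finish by hour 35. Starting by 35 − 4 = hour 31 achieves that.
Place-card layout must finish before the final walkthrough (must start by hour 31, minus 2-hour gap → hour 29). With a 5-hour duration, place-card layout must start by 29 − 5 = hour 24.
Sound setup has to be done before place-card layout (must start by hour 24). That means finishing by hour 24, i.e. starting by 24 − 1 = hour 23.
So sound setup can start as early as hour 19 and as late as hour 23, giving 23 − 19 = 4 hours of slack.

4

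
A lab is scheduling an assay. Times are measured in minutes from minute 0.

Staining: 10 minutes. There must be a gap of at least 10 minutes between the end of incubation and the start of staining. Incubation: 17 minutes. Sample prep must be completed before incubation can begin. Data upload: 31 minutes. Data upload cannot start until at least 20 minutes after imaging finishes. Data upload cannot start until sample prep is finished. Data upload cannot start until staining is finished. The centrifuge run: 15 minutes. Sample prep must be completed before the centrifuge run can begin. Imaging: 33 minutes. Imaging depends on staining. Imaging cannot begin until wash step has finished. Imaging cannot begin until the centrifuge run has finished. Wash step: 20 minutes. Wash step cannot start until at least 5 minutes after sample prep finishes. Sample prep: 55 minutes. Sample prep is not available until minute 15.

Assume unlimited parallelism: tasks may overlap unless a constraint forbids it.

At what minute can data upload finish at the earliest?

191

After its own release at minute 15, sample prep can start at minute 15 and finishes at minute 70.
Wash step waits on sample prep (finishes minute 70, plus 5-minute gap → minute 75), so it starts at minute 75 and finishes at 75 + 20 = minute 95.
After sample prep (finishes minute 70), the centrifuge run can start at minute 70 and finishes at minute 85.
Incubation waits on sample prep (finishes minute 70), so it starts at minute 70 and finishes at 70 + 17 = minute 87.
After incubation (finishes minute 87, plus 10-minute gap → minute 97), staining can start at minute 97 and finishes at minute 107.
Imaging cannot start until staining (finishes minute 107); wash step (finishes minute 95); the centrifuge run (finishes minute 85). The controlling bound is minute 107, so imaging finishes at 107 + 33 = minute 140.
Data upload cannot start until imaging (finishes minute 140, plus 20-minute gap → minute 160); sample prep (finishes minute 70); staining (finishes minute 107). The controlling bound is minute 160, so data upload finishes at 160 + 31 = minute 191.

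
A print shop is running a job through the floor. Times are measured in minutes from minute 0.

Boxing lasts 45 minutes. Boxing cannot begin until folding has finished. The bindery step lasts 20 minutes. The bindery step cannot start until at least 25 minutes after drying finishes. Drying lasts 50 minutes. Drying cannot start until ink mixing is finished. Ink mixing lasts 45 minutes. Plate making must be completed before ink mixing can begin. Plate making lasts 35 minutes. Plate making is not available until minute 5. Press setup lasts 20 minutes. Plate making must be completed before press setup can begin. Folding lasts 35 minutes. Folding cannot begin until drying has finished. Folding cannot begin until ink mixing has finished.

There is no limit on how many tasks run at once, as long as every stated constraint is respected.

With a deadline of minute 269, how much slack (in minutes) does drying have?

Plate making waits on its own release at minute 5, so it starts at minute 5 and finishes at 5 + 35 = minute 40.
Ink mixing cannot begin until plate making (finishes minute 40). It runs from minute 40 to 40 + 45 = minute 85.
After ink mixing (finishes minute 85), drying can start at minute 85 and finishes at minute 135.

Working backward from the deadline:
Nothing follows boxing; the deadline of minute 269 is its only limit. It must start by 269 − 45 = minute 224.
Since boxing (must start by minute 224) depends on it, folding must finish by minute 224. Backing off its 35-minute duration gives a latest start of minute 189.
Nothing follows the bindery step; the deadline of minute 269 is its only limit. It must start by 269 − 20 = minute 249.
Drying must finish in time for folding (must start by minute 189); the bindery step (must start by minute 249, minus 25-minute gap → minute 224). The tightest is minute 189, so drying must start by 189 − 50 = minute 139.
So drying can start as early as minute 85 and as late as minute 139, giving 139 − 85 = 54 minutes of slack.

54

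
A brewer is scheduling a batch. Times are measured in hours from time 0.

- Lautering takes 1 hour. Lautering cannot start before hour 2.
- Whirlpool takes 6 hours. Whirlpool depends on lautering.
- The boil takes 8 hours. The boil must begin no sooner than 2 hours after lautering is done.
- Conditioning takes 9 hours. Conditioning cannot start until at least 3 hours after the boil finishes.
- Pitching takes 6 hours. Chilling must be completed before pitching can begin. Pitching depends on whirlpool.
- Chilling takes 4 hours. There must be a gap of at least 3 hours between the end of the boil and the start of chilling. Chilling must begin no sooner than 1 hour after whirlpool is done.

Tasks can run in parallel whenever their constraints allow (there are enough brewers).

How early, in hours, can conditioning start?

16

Lautering cannot begin until its own release at hour 2. It runs from hour 2 to 2 + 1 = hour 3.
The boil waits on lautering (finishes hour 3, plus 2-hour gap → hour 5), so it starts at hour 5 and finishes at 5 + 8 = hour 13.
Conditioning waits on the boil (finishes hour 13, plus 3-hour gap → hour 16), so the earliest it can start is hour 16.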